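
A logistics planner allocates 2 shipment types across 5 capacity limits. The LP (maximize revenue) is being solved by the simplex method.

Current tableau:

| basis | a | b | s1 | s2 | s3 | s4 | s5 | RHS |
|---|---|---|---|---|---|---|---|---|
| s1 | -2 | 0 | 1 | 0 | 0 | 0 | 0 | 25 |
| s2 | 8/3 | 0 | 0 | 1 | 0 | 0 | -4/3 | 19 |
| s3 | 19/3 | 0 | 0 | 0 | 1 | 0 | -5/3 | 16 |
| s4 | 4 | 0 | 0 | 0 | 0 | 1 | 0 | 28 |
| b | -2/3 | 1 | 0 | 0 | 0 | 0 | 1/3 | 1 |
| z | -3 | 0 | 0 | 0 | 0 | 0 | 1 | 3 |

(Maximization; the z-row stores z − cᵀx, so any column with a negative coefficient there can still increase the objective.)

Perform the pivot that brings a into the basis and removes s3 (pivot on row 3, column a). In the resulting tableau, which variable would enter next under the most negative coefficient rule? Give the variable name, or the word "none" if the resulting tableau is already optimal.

Pivot element 19/3. New z-row = old z-row − (-3)·(row 3/(19/3)).
Updated z-row coefficients: a: 0, b: 0, s1: 0, s2: 0, s3: 9/19, s4: 0, s5: 4/19.
No coefficient is strictly negative; the tableau after this pivot is optimal.

none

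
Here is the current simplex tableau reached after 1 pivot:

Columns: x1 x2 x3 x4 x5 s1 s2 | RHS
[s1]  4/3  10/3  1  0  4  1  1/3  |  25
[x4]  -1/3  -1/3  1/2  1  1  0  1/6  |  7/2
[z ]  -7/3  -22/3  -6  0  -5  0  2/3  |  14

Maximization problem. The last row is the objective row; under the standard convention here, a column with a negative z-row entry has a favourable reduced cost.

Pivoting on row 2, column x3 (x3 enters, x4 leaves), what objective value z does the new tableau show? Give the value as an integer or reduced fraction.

56

Minimum ratio for x3: (7/2)/(1/2) = 7.
z changes by −(z-row coeff of x3)·ratio = −(-6)·7 = 42.
New z = 14 + 42 = 56.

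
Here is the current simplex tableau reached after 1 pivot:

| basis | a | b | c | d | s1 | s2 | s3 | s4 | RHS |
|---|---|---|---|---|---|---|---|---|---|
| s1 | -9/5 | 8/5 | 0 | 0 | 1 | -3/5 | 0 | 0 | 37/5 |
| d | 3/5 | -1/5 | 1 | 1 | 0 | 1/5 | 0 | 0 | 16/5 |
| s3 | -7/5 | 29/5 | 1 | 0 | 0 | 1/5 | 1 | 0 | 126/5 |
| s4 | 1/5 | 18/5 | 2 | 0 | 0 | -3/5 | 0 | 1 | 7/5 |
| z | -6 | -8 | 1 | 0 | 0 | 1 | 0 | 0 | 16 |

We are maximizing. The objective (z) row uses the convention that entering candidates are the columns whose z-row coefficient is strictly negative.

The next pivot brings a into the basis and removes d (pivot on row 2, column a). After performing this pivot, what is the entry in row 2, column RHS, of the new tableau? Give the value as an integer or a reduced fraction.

16/3

Pivot element is row 2, column a: 3/5.
Normalize row 2: new (row 2, RHS) = (16/5)/(3/5) = 16/3.
Row 2 is the pivot row, so the entry is 16/3.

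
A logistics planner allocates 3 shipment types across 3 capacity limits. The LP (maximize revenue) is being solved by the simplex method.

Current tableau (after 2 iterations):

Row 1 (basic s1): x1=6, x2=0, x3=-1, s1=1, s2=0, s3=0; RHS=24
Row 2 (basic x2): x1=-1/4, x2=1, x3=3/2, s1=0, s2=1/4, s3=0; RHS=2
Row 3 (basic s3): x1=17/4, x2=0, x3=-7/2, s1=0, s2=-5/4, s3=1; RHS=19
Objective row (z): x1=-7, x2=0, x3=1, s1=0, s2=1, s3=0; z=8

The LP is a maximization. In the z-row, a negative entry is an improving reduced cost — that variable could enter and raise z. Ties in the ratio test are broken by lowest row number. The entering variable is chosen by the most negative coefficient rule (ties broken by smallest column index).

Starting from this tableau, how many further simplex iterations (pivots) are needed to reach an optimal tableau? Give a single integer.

2

pivot: x1 in, s1 out → z = 36
pivot: x3 in, x2 out → z = 1272/35
No improving column remains; optimal.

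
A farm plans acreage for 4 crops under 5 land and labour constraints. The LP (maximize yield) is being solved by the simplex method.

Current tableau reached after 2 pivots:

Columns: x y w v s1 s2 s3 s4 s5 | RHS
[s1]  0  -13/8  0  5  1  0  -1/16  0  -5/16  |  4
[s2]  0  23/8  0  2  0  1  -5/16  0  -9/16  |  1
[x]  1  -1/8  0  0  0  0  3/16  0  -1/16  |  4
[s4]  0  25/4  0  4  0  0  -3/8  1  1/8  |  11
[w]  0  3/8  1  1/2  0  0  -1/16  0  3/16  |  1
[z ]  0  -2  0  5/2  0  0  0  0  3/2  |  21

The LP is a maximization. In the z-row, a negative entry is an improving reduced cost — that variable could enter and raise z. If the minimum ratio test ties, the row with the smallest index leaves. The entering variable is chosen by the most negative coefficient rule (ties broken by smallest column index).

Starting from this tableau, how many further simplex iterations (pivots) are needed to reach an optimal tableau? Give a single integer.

pivot: y in, s2 out → z = 499/23
pivot: s3 in, x out → z = 107/4
No improving column remains; optimal.

2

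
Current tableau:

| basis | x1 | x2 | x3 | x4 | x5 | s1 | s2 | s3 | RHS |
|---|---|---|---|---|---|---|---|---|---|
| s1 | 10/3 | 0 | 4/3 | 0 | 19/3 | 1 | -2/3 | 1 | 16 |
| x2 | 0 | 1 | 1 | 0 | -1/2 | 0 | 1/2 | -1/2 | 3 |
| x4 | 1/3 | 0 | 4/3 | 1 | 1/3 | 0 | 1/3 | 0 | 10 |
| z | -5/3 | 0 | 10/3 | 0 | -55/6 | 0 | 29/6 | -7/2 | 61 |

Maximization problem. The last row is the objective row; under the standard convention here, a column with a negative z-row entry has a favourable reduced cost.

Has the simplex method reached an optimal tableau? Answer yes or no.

no

Column x1 has objective-row coefficient -5/3, which is negative; an improving pivot exists, so not yet optimal.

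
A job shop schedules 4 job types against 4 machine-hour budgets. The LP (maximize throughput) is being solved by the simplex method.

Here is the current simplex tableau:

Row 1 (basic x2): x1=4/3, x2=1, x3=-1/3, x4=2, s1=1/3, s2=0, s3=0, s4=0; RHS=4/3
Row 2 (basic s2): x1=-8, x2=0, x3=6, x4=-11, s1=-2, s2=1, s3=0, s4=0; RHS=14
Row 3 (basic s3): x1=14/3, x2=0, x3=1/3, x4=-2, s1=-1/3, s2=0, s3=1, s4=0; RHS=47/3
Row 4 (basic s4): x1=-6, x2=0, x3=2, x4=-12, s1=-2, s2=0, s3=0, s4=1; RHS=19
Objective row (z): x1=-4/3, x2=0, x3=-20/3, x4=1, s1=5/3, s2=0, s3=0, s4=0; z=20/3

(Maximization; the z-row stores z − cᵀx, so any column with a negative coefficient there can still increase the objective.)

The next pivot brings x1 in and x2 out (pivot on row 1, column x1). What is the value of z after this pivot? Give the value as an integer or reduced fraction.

8

Minimum ratio for x1: (4/3)/(4/3) = 1.
z changes by −(z-row coeff of x1)·ratio = −(-4/3)·1 = 4/3.
New z = 20/3 + (4/3) = 8.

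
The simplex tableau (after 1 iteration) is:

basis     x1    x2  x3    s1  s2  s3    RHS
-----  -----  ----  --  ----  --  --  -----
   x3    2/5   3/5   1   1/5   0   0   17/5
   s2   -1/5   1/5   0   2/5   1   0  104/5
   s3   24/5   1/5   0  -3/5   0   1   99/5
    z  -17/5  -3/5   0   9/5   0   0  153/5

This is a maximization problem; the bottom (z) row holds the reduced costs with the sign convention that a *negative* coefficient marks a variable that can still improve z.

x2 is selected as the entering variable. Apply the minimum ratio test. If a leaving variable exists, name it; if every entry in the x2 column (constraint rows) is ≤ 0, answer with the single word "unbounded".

Ratios: row 1 (x3): (17/5)/(3/5) = 17/3; row 2 (s2): (104/5)/(1/5) = 104; row 3 (s3): (99/5)/(1/5) = 99.
Minimum ratio is in the x3 row, so x3 leaves.

x3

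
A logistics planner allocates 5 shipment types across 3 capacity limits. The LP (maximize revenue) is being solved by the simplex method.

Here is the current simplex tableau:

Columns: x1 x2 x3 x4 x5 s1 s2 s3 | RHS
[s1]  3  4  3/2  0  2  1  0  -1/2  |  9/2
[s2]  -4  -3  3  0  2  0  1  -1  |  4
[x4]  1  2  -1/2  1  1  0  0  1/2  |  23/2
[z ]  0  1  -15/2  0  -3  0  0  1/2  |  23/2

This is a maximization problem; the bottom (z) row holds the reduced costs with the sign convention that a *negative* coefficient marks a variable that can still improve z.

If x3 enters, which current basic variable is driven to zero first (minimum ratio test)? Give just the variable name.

Ratios: row 1 (s1): (9/2)/(3/2) = 3; row 2 (s2): 4/3 = 4/3; row 3 (x4): entry -1/2 ≤ 0, skip.
Minimum ratio 4/3 is in the s2 row, so s2 leaves.

s2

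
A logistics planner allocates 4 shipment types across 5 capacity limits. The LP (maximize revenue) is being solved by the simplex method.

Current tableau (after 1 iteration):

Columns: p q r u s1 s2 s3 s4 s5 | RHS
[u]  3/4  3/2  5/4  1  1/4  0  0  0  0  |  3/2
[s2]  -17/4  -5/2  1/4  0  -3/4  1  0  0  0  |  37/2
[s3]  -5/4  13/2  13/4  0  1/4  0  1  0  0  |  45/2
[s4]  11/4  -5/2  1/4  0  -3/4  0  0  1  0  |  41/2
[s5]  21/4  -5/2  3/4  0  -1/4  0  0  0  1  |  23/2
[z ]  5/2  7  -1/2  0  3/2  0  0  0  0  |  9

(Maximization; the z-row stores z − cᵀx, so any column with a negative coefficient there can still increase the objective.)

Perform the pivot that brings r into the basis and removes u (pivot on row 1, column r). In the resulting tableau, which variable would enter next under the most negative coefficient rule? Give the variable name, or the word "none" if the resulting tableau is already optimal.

none

Pivot element 5/4. New z-row = old z-row − (-1/2)·(row 1/(5/4)).
Updated z-row coefficients: p: 14/5, q: 38/5, r: 0, u: 2/5, s1: 8/5, s2: 0, s3: 0, s4: 0, s5: 0.
No coefficient is strictly negative; the tableau after this pivot is optimal.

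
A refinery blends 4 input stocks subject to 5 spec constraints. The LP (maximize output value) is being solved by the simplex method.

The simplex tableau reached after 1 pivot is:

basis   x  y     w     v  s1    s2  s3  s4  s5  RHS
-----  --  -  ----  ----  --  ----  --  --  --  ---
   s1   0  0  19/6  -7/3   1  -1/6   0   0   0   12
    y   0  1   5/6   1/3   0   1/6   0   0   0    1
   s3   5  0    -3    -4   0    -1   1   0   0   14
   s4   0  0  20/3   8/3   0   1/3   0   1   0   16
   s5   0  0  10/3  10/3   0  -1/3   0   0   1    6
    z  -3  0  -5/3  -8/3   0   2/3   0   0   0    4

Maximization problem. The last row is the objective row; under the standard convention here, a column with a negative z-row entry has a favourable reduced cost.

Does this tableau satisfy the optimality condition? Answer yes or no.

Column x has objective-row coefficient -3, which is negative; an improving pivot exists, so not yet optimal.

no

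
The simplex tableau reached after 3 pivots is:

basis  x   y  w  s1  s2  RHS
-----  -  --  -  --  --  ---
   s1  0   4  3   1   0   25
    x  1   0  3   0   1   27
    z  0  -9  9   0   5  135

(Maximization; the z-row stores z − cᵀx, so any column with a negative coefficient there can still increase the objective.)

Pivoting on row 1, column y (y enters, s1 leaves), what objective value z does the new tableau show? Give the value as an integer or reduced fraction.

765/4

Minimum ratio for y: 25/4 = 25/4.
z changes by −(z-row coeff of y)·ratio = −(-9)·(25/4) = 225/4.
New z = 135 + (225/4) = 765/4.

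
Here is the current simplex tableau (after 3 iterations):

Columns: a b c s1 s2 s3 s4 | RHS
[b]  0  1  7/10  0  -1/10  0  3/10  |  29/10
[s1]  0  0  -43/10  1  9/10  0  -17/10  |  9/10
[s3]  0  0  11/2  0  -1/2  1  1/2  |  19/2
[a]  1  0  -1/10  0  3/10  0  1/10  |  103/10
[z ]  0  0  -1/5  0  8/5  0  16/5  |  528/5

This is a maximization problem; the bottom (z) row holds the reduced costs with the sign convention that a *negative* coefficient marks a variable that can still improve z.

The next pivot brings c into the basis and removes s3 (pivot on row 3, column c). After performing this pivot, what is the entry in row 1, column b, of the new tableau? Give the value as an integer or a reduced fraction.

1

Pivot element is row 3, column c: 11/2.
Normalize row 3: new (row 3, b) = 0/(11/2) = 0.
row 1 ← row 1 − (7/10)·(new row 3): 1 − (7/10)·0 = 1.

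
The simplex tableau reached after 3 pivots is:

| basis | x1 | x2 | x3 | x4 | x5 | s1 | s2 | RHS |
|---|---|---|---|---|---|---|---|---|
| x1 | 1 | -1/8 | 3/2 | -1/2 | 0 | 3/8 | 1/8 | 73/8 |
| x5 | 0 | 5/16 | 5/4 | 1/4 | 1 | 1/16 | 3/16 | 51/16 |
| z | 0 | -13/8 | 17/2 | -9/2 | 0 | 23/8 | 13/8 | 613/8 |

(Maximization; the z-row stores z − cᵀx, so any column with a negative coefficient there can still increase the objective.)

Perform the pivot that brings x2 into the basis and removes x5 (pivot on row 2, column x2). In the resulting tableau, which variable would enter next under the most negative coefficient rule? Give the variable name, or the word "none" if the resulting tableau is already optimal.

Pivot element 5/16. New z-row = old z-row − (-13/8)·(row 2/(5/16)).
Updated z-row coefficients: x1: 0, x2: 0, x3: 15, x4: -16/5, x5: 26/5, s1: 16/5, s2: 13/5.
The most negative is -16/5 in column x4, so x4 would enter next.

x4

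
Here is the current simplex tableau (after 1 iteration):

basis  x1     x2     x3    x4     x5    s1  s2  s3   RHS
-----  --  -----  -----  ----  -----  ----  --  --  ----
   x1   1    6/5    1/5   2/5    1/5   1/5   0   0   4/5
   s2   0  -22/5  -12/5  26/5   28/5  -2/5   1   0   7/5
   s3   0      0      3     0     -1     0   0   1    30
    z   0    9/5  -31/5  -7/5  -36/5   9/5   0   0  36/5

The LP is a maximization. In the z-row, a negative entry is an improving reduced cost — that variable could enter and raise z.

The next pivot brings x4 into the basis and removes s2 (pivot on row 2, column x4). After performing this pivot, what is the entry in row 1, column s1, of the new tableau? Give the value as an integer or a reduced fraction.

Pivot element is row 2, column x4: 26/5.
Normalize row 2: new (row 2, s1) = (-2/5)/(26/5) = -1/13.
row 1 ← row 1 − (2/5)·(new row 2): 1/5 − (2/5)·(-1/13) = 3/13.

3/13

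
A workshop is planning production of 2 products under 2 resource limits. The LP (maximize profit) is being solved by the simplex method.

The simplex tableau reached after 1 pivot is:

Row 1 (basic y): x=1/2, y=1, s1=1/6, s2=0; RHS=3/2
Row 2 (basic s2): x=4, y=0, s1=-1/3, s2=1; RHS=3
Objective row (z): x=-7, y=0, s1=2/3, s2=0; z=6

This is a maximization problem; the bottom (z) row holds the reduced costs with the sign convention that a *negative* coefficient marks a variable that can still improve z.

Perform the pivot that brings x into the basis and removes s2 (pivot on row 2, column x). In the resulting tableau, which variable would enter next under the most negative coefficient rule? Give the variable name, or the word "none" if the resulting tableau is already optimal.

none

Pivot element 4. New z-row = old z-row − (-7)·(row 2/4).
Updated z-row coefficients: x: 0, y: 0, s1: 1/12, s2: 7/4.
No coefficient is strictly negative; the tableau after this pivot is optimal.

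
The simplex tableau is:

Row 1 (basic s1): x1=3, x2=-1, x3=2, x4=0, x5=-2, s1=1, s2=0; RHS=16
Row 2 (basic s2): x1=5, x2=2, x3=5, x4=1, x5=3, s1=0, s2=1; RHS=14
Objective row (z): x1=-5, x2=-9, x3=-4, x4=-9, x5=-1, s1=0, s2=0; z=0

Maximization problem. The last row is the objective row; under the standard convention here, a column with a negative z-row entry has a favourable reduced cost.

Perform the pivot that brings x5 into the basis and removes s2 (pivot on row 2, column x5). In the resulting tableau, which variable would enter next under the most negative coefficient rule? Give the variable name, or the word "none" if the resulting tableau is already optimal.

Pivot element 3. New z-row = old z-row − (-1)·(row 2/3).
Updated z-row coefficients: x1: -10/3, x2: -25/3, x3: -7/3, x4: -26/3, x5: 0, s1: 0, s2: 1/3.
The most negative is -26/3 in column x4, so x4 would enter next.

x4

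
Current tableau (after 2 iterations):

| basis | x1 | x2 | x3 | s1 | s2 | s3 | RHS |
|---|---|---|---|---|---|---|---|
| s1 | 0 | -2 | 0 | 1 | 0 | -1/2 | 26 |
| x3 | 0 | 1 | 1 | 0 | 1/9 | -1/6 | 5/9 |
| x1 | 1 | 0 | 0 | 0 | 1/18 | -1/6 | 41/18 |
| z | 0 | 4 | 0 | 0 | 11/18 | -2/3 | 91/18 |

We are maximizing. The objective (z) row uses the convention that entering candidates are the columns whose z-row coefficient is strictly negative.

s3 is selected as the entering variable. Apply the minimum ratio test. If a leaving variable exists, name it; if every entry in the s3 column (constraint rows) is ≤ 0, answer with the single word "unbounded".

unbounded

s3-column entries: row 1: -1/2, row 2: -1/6, row 3: -1/6. All ≤ 0, so s3 can increase without bound; the LP is unbounded in this direction.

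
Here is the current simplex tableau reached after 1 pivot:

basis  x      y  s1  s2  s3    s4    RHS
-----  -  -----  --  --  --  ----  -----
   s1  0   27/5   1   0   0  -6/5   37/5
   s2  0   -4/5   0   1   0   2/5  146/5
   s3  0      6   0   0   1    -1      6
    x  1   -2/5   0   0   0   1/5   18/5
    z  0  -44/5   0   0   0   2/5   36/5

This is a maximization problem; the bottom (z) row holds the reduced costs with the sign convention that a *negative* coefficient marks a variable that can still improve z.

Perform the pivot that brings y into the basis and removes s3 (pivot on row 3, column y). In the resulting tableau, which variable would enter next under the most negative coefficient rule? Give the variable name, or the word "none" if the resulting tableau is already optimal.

s4

Pivot element 6. New z-row = old z-row − (-44/5)·(row 3/6).
Updated z-row coefficients: x: 0, y: 0, s1: 0, s2: 0, s3: 22/15, s4: -16/15.
The most negative is -16/15 in column s4, so s4 would enter next.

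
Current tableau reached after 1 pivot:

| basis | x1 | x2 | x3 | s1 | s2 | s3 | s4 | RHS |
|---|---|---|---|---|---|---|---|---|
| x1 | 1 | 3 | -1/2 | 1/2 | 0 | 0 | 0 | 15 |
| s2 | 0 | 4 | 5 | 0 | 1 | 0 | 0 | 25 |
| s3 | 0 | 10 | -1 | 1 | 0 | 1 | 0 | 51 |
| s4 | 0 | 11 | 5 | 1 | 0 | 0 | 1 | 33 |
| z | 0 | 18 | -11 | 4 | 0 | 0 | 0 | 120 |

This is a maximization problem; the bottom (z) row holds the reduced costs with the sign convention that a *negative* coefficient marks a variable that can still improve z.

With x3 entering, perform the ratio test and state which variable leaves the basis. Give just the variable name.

s2

Ratios: row 1 (x1): entry -1/2 ≤ 0, skip; row 2 (s2): 25/5 = 5; row 3 (s3): entry -1 ≤ 0, skip; row 4 (s4): 33/5 = 33/5.
Minimum ratio 5 is in the s2 row, so s2 leaves.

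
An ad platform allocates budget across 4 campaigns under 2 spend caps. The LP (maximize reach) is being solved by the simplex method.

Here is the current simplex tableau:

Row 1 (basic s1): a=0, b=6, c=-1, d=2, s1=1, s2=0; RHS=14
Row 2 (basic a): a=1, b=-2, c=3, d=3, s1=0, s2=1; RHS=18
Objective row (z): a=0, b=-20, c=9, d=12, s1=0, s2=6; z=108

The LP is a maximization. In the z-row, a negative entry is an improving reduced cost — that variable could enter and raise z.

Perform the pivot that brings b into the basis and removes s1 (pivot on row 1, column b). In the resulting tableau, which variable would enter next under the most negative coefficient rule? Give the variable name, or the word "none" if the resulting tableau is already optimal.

Pivot element 6. New z-row = old z-row − (-20)·(row 1/6).
Updated z-row coefficients: a: 0, b: 0, c: 17/3, d: 56/3, s1: 10/3, s2: 6.
No coefficient is strictly negative; the tableau after this pivot is optimal.

none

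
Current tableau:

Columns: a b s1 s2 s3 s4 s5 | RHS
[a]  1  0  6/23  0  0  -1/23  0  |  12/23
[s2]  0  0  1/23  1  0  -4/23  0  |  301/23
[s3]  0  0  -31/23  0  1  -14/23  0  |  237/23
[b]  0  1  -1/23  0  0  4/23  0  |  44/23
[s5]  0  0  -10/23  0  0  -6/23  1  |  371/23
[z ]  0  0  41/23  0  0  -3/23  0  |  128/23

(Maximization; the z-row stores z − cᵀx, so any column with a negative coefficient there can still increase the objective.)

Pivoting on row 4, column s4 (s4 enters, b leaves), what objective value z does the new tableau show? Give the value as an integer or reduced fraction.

7

Minimum ratio for s4: (44/23)/(4/23) = 11.
z changes by −(z-row coeff of s4)·ratio = −(-3/23)·11 = 33/23.
New z = 128/23 + (33/23) = 7.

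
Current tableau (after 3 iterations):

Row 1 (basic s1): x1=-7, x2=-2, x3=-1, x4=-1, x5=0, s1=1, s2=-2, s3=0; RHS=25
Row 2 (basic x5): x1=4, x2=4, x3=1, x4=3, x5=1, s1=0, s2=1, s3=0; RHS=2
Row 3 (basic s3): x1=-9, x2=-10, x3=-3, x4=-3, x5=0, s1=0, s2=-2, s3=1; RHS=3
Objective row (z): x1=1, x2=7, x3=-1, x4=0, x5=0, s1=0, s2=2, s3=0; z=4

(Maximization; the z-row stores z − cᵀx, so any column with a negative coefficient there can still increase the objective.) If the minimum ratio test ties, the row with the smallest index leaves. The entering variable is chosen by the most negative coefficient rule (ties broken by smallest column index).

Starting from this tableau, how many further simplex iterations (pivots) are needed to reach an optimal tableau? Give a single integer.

1

pivot: x3 in, x5 out → z = 6
No improving column remains; optimal.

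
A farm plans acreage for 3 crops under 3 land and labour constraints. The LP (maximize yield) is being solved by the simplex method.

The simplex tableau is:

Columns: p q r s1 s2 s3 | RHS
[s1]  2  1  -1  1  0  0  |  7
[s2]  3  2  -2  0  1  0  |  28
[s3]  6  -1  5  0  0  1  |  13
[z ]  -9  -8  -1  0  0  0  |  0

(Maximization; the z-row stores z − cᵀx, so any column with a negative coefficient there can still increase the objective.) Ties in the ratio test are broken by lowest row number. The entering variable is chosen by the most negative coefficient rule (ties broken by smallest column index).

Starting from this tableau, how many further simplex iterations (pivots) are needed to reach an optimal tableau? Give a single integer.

pivot: p in, s3 out → z = 39/2
pivot: q in, s1 out → z = 77/2
pivot: r in, p out → z = 101
No improving column remains; optimal.

3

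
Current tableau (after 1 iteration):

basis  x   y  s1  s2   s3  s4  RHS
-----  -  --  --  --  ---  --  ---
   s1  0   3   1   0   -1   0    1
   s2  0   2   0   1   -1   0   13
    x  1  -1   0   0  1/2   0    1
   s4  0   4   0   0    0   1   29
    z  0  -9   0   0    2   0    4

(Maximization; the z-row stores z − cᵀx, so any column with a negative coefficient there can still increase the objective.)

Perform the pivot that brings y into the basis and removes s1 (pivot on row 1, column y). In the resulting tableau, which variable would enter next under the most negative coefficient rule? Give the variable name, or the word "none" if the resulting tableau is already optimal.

s3

Pivot element 3. New z-row = old z-row − (-9)·(row 1/3).
Updated z-row coefficients: x: 0, y: 0, s1: 3, s2: 0, s3: -1, s4: 0.
The most negative is -1 in column s3, so s3 would enter next.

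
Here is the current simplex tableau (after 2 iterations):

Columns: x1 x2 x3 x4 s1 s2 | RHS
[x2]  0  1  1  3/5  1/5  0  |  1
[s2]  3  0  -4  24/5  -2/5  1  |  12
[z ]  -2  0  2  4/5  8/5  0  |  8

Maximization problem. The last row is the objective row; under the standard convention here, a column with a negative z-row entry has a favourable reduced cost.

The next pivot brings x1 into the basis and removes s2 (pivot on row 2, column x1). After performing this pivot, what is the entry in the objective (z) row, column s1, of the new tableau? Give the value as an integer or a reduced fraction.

4/3

Pivot element is row 2, column x1: 3.
Normalize row 2: new (row 2, s1) = (-2/5)/3 = -2/15.
z-row ← z-row − (-2)·(new row 2): 8/5 − (-2)·(-2/15) = 4/3.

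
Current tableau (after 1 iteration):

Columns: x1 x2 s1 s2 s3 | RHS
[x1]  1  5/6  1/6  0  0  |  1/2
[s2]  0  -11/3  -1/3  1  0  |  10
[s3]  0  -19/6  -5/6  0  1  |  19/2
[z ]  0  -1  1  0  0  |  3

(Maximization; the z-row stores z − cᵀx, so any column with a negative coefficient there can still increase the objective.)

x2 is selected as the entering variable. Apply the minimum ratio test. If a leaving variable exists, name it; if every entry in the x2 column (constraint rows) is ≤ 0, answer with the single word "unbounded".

x1

Ratios: row 1 (x1): (1/2)/(5/6) = 3/5; row 2 (s2): entry -11/3 ≤ 0, skip; row 3 (s3): entry -19/6 ≤ 0, skip.
Minimum ratio is in the x1 row, so x1 leaves.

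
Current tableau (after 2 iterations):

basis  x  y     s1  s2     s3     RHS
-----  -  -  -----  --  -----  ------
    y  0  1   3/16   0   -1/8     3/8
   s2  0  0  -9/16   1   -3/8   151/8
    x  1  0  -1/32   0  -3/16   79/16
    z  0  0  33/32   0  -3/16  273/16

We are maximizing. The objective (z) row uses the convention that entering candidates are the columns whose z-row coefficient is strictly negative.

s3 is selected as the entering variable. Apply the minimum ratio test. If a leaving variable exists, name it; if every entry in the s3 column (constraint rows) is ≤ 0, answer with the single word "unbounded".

s3-column entries: row 1: -1/8, row 2: -3/8, row 3: -3/16. All ≤ 0, so s3 can increase without bound; the LP is unbounded in this direction.

unbounded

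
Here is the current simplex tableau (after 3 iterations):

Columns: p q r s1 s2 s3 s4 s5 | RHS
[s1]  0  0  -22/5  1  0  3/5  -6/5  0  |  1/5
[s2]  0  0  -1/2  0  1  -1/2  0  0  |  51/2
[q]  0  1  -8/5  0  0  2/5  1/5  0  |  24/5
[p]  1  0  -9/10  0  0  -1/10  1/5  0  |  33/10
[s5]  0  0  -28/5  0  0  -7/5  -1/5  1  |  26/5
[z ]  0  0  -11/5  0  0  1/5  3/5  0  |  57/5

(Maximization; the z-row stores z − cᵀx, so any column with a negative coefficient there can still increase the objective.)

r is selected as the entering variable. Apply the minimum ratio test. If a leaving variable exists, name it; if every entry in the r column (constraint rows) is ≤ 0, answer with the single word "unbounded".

r-column entries: row 1: -22/5, row 2: -1/2, row 3: -8/5, row 4: -9/10, row 5: -28/5. All ≤ 0, so r can increase without bound; the LP is unbounded in this direction.

unbounded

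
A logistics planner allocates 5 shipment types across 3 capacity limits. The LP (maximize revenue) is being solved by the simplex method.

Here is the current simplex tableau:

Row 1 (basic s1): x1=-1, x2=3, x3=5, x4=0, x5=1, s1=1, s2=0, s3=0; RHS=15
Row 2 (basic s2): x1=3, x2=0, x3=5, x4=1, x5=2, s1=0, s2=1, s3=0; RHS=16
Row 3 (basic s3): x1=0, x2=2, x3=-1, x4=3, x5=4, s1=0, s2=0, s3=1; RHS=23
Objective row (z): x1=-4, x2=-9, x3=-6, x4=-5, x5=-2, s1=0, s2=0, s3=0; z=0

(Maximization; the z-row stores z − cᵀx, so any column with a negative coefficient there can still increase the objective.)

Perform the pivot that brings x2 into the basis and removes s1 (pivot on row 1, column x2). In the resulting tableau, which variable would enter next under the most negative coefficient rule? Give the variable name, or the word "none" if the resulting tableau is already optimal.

x1

Pivot element 3. New z-row = old z-row − (-9)·(row 1/3).
Updated z-row coefficients: x1: -7, x2: 0, x3: 9, x4: -5, x5: 1, s1: 3, s2: 0, s3: 0.
The most negative is -7 in column x1, so x1 would enter next.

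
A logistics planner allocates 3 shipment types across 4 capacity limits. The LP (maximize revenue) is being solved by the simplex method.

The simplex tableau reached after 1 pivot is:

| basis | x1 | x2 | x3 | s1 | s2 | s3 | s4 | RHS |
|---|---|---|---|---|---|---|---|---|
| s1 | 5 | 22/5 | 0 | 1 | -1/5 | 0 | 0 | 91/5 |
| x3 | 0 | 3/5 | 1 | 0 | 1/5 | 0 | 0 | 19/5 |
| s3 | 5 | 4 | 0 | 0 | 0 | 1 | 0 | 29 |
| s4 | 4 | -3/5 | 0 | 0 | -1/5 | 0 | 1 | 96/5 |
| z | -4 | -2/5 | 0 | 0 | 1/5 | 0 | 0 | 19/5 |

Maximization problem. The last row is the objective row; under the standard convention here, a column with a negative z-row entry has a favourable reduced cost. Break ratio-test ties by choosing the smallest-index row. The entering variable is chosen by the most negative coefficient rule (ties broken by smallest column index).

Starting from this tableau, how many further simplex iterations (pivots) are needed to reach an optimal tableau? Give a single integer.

pivot: x1 in, s1 out → z = 459/25
No improving column remains; optimal.

1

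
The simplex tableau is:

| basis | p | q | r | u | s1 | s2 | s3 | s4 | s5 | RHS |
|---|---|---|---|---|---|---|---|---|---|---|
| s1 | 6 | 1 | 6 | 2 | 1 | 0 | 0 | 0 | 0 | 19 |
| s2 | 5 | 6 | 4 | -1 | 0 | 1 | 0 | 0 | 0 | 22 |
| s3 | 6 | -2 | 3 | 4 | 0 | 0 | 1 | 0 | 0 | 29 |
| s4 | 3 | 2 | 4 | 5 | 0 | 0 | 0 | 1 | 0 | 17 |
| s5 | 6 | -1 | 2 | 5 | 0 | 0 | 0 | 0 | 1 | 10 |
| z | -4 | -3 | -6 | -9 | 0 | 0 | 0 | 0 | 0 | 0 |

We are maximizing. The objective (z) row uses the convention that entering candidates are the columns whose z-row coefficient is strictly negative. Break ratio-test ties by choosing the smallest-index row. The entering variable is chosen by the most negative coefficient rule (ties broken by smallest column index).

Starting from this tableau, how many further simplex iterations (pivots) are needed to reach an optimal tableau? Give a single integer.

pivot: u in, s5 out → z = 18
pivot: q in, s4 out → z = 146/5
No improving column remains; optimal.

2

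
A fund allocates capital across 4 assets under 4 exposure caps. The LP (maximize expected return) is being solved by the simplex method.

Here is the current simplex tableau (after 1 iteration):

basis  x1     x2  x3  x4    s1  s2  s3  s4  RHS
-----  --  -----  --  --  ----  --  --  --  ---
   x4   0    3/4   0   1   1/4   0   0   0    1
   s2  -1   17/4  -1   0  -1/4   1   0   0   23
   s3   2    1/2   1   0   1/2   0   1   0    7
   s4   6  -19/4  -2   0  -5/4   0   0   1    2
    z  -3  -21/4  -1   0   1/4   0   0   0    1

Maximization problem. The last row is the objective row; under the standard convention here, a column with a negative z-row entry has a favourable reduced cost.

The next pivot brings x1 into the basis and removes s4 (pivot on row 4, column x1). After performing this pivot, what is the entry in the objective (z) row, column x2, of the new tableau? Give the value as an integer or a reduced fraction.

-61/8

Pivot element is row 4, column x1: 6.
Normalize row 4: new (row 4, x2) = (-19/4)/6 = -19/24.
z-row ← z-row − (-3)·(new row 4): -21/4 − (-3)·(-19/24) = -61/8.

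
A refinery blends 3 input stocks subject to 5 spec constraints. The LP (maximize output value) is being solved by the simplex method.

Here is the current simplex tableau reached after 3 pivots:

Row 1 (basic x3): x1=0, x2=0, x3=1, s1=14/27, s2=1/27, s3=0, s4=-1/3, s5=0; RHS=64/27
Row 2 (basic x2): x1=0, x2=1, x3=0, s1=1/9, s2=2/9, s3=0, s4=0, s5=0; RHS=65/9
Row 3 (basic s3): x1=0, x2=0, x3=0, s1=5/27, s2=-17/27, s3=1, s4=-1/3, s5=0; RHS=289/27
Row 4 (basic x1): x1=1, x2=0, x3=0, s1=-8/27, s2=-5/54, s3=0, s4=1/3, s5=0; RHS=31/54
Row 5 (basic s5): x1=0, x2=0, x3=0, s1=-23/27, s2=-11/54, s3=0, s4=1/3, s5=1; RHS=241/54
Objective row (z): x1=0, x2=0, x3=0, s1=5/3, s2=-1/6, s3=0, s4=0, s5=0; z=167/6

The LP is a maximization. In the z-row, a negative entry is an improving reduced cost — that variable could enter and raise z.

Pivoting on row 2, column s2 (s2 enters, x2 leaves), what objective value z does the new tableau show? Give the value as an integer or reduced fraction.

Minimum ratio for s2: (65/9)/(2/9) = 65/2.
z changes by −(z-row coeff of s2)·ratio = −(-1/6)·(65/2) = 65/12.
New z = 167/6 + (65/12) = 133/4.

133/4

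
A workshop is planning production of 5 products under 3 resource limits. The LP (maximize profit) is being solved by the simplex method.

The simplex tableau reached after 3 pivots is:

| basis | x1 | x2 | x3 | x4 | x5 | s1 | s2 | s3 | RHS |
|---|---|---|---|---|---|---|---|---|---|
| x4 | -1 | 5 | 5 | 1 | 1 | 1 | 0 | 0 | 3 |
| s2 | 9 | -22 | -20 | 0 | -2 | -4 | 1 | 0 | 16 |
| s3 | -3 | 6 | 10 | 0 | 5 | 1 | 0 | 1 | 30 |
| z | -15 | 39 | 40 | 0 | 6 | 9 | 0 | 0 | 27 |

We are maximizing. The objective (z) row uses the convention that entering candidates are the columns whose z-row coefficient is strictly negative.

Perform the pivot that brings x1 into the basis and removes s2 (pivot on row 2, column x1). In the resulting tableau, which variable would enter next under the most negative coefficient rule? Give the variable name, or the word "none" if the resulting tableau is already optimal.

none

Pivot element 9. New z-row = old z-row − (-15)·(row 2/9).
Updated z-row coefficients: x1: 0, x2: 7/3, x3: 20/3, x4: 0, x5: 8/3, s1: 7/3, s2: 5/3, s3: 0.
No coefficient is strictly negative; the tableau after this pivot is optimal.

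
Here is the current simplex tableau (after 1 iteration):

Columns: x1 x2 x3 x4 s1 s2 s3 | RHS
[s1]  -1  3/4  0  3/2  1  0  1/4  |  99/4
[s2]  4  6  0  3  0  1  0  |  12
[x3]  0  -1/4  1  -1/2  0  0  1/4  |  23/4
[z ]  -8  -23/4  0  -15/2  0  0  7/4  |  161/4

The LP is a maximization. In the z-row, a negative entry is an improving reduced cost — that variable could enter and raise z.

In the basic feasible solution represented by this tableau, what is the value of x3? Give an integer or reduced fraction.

23/4

x3 is basic (row 3); its value is the RHS of that row: 23/4.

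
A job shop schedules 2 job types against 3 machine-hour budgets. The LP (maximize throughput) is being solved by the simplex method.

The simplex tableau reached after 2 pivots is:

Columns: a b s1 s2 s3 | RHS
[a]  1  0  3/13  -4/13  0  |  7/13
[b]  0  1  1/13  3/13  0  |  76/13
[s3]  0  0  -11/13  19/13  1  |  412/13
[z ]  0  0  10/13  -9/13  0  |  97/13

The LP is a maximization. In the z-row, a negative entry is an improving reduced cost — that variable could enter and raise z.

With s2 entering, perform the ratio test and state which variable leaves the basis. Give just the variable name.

Ratios: row 1 (a): entry -4/13 ≤ 0, skip; row 2 (b): (76/13)/(3/13) = 76/3; row 3 (s3): (412/13)/(19/13) = 412/19.
Minimum ratio 412/19 is in the s3 row, so s3 leaves.

s3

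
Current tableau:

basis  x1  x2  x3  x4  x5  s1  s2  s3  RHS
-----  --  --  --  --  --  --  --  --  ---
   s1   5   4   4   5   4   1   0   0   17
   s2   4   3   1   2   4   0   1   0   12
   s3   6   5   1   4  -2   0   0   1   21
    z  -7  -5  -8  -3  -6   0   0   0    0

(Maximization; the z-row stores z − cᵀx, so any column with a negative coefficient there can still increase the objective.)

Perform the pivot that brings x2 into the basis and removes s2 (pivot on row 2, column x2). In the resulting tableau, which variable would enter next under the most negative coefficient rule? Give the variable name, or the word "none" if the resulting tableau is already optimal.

Pivot element 3. New z-row = old z-row − (-5)·(row 2/3).
Updated z-row coefficients: x1: -1/3, x2: 0, x3: -19/3, x4: 1/3, x5: 2/3, s1: 0, s2: 5/3, s3: 0.
The most negative is -19/3 in column x3, so x3 would enter next.

x3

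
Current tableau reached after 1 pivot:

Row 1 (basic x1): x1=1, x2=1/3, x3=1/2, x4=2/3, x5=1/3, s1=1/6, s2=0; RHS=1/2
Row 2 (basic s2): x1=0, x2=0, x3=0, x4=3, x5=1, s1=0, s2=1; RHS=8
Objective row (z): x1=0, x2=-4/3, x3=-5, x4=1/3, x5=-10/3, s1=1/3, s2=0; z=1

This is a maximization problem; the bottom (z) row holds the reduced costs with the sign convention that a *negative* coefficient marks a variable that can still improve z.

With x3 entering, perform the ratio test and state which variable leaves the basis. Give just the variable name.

Ratios: row 1 (x1): (1/2)/(1/2) = 1; row 2 (s2): entry 0 ≤ 0, skip.
Minimum ratio 1 is in the x1 row, so x1 leaves.

x1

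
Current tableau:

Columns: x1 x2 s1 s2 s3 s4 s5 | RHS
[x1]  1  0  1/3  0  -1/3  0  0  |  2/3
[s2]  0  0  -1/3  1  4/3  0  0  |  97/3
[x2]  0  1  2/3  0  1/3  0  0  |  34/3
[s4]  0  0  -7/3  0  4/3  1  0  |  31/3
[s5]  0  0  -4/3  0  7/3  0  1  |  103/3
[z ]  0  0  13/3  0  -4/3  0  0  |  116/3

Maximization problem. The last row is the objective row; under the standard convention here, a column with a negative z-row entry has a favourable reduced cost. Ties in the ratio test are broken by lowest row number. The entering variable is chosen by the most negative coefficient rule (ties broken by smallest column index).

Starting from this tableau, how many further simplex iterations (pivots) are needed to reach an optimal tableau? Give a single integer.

1

pivot: s3 in, s4 out → z = 49
No improving column remains; optimal.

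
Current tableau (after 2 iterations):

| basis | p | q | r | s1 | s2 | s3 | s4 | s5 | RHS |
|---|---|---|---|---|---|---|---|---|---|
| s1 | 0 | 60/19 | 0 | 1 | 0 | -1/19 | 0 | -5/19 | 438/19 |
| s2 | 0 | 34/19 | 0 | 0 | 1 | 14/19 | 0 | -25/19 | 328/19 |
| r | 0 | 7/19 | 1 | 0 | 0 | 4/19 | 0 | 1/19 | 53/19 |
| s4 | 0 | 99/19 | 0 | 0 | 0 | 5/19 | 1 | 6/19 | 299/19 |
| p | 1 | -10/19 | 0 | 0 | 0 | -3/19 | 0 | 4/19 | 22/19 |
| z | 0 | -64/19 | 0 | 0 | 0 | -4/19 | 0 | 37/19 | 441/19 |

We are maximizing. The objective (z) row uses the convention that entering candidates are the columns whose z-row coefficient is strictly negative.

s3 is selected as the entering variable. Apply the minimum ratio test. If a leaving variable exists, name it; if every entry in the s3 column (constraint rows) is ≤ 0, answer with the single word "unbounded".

Ratios: row 1 (s1): entry -1/19 ≤ 0, skip; row 2 (s2): (328/19)/(14/19) = 164/7; row 3 (r): (53/19)/(4/19) = 53/4; row 4 (s4): (299/19)/(5/19) = 299/5; row 5 (p): entry -3/19 ≤ 0, skip.
Minimum ratio is in the r row, so r leaves.

r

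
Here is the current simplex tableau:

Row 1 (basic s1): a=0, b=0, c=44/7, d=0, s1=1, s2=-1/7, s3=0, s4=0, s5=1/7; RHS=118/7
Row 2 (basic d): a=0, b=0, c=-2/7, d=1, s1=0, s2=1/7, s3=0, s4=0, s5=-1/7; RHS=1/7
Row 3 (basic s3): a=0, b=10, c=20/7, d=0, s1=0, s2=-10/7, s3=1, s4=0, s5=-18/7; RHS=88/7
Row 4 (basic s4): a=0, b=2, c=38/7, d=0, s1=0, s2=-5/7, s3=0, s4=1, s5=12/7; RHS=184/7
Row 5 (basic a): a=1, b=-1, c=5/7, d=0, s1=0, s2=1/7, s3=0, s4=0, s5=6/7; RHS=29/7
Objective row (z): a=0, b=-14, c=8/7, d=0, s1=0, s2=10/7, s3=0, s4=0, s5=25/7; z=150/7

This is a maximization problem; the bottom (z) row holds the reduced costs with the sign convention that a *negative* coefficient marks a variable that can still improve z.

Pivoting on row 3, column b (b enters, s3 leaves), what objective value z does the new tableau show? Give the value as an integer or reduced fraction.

1366/35

Minimum ratio for b: (88/7)/10 = 44/35.
z changes by −(z-row coeff of b)·ratio = −(-14)·(44/35) = 88/5.
New z = 150/7 + (88/5) = 1366/35.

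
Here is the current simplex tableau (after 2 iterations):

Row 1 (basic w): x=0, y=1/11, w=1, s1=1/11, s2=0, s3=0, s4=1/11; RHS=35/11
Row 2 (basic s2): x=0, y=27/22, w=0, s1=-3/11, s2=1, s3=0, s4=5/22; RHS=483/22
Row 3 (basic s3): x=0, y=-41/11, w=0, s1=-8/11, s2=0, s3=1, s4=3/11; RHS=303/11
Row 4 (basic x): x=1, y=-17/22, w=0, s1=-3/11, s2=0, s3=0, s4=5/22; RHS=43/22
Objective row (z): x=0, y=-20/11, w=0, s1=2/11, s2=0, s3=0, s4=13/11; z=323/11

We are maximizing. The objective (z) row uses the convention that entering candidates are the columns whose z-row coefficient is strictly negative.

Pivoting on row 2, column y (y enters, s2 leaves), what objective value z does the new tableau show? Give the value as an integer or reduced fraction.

Minimum ratio for y: (483/22)/(27/22) = 161/9.
z changes by −(z-row coeff of y)·ratio = −(-20/11)·(161/9) = 3220/99.
New z = 323/11 + (3220/99) = 557/9.

557/9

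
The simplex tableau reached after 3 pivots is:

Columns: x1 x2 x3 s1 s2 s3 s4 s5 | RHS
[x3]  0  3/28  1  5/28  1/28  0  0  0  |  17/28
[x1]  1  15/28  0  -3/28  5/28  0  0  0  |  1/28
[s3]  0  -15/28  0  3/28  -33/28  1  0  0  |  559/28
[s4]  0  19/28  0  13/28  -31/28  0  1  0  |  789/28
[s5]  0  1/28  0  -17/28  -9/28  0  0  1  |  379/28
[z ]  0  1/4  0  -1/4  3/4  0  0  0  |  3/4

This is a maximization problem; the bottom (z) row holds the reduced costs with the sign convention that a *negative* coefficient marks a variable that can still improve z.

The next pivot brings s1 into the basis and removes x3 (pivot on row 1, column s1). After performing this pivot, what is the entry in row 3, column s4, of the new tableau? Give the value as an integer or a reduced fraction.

0

Pivot element is row 1, column s1: 5/28.
Normalize row 1: new (row 1, s4) = 0/(5/28) = 0.
row 3 ← row 3 − (3/28)·(new row 1): 0 − (3/28)·0 = 0.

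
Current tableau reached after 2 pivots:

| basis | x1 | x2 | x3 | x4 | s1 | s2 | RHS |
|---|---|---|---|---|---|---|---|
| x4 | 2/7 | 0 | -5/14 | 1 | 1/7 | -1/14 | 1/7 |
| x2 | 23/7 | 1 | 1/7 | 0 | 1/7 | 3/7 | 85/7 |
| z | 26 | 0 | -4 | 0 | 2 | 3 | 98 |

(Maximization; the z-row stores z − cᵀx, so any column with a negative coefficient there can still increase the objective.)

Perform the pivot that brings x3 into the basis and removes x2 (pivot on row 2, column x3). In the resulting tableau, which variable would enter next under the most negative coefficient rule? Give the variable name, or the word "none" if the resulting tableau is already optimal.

Pivot element 1/7. New z-row = old z-row − (-4)·(row 2/(1/7)).
Updated z-row coefficients: x1: 118, x2: 28, x3: 0, x4: 0, s1: 6, s2: 15.
No coefficient is strictly negative; the tableau after this pivot is optimal.

none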